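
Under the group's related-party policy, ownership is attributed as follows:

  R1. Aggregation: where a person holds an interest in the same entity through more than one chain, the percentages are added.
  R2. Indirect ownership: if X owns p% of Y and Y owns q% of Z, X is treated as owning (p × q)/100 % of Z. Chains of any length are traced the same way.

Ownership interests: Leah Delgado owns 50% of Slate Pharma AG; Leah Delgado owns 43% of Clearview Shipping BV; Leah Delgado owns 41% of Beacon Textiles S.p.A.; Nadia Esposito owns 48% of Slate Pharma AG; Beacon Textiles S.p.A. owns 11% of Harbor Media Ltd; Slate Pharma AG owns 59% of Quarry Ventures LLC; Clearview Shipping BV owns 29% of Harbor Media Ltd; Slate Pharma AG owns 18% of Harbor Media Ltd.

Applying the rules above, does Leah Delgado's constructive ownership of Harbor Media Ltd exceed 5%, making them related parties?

Yes

Chain via Slate Pharma AG (R2): 50% × 18% = 9% of Harbor Media Ltd.
Chain via Clearview Shipping BV (R2): 43% × 29% = 12.47% of Harbor Media Ltd.
Chain via Beacon Textiles S.p.A. (R2): 41% × 11% = 4.51% of Harbor Media Ltd.
Aggregating (R1): 9% + 12.47% + 4.51% = 25.98%.
25.98% exceeds the 5% threshold, so Leah is a related party to Harbor Media Ltd.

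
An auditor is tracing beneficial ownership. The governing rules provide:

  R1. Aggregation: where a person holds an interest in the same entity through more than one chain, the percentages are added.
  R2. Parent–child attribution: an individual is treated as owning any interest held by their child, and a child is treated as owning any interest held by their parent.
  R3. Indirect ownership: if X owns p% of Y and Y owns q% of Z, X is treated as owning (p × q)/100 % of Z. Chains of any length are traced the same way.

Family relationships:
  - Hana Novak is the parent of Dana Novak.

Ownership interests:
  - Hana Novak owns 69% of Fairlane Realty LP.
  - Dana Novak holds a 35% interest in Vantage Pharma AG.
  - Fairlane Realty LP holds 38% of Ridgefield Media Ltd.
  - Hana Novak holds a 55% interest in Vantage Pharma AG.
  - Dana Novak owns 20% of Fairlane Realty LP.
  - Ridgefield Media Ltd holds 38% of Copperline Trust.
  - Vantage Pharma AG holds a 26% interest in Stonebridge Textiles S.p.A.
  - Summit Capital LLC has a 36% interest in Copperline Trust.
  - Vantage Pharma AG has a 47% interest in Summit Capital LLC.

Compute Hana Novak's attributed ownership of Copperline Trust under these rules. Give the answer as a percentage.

By parent–child attribution (R2), Hana Novak is treated as also owning Dana Novak's interest in Fairlane Realty LP, giving 69% + 20% = 89%.
By parent–child attribution (R2), Hana Novak is treated as also owning Dana Novak's interest in Vantage Pharma AG, giving 55% + 35% = 90%.
Chain via Fairlane Realty LP → Ridgefield Media Ltd (R3): 89% × 38% × 38% = 12.8516% of Copperline Trust.
Chain via Vantage Pharma AG → Summit Capital LLC (R3): 90% × 47% × 36% = 15.228% of Copperline Trust.
Aggregating (R1): 12.8516% + 15.228% = 28.0796%.

28.0796%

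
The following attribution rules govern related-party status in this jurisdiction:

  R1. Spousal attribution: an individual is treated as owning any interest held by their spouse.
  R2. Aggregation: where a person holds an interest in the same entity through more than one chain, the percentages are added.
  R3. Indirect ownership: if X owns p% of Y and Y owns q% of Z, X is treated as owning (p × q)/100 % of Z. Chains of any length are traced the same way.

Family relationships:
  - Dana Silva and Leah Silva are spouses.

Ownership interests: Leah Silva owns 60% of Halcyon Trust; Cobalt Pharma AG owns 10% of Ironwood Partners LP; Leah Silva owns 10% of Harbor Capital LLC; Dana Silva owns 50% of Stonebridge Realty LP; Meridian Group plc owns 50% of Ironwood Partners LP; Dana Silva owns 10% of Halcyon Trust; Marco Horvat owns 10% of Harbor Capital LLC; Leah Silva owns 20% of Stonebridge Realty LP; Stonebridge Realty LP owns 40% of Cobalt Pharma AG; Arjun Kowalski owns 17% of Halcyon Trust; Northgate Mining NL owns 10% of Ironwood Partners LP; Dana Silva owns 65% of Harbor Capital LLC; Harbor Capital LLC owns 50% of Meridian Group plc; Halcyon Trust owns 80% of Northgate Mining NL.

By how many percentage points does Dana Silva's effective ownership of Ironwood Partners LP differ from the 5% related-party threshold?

By spousal attribution (R1), Dana Silva is treated as also owning Leah Silva's interest in Harbor Capital LLC, giving 65% + 10% = 75%.
By spousal attribution (R1), Dana Silva is treated as also owning Leah Silva's interest in Halcyon Trust, giving 10% + 60% = 70%.
By spousal attribution (R1), Dana Silva is treated as also owning Leah Silva's interest in Stonebridge Realty LP, giving 50% + 20% = 70%.
Chain via Harbor Capital LLC → Meridian Group plc (R3): 75% × 50% × 50% = 18.75% of Ironwood Partners LP.
Chain via Halcyon Trust → Northgate Mining NL (R3): 70% × 80% × 10% = 5.6% of Ironwood Partners LP.
Chain via Stonebridge Realty LP → Cobalt Pharma AG (R3): 70% × 40% × 10% = 2.8% of Ironwood Partners LP.
Aggregating (R2): 18.75% + 5.6% + 2.8% = 27.15%.
27.15% exceeds the 5% threshold by 22.15 percentage points.

22.15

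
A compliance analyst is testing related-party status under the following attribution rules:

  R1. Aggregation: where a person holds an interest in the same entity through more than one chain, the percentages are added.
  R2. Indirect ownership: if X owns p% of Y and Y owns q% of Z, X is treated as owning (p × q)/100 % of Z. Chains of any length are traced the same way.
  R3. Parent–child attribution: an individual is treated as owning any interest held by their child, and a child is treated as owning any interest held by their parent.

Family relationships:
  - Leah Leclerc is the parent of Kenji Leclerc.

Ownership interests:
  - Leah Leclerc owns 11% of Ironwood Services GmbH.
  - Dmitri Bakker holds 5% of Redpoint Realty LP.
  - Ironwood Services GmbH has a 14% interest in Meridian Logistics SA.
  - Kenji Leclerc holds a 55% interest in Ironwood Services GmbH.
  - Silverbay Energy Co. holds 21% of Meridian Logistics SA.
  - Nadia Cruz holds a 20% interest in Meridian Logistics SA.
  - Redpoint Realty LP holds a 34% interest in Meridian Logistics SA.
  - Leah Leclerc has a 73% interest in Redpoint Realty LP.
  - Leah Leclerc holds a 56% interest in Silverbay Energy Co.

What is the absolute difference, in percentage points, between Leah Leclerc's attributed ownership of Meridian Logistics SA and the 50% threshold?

4.18

By parent–child attribution (R3), Leah Leclerc is treated as also owning Kenji Leclerc's interest in Ironwood Services GmbH, giving 11% + 55% = 66%.
Chain via Silverbay Energy Co. (R2): 56% × 21% = 11.76% of Meridian Logistics SA.
Chain via Ironwood Services GmbH (R2): 66% × 14% = 9.24% of Meridian Logistics SA.
Chain via Redpoint Realty LP (R2): 73% × 34% = 24.82% of Meridian Logistics SA.
Aggregating (R1): 11.76% + 9.24% + 24.82% = 45.82%.
45.82% falls short of the 50% threshold by 4.18 percentage points.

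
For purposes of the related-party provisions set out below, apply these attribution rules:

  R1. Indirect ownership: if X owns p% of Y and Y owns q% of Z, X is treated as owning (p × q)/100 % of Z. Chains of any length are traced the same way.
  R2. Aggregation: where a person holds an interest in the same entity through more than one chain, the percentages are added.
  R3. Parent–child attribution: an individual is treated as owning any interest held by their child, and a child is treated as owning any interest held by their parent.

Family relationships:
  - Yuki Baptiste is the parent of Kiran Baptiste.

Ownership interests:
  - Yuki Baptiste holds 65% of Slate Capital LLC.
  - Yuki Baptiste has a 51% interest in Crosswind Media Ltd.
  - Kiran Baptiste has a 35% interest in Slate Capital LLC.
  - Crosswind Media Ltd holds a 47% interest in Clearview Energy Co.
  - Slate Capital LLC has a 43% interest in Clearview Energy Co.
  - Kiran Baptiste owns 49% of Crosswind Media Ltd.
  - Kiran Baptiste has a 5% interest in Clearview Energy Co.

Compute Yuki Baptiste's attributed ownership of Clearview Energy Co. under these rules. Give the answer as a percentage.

By parent–child attribution (R3), Yuki Baptiste is treated as also owning Kiran Baptiste's interest in Crosswind Media Ltd, giving 51% + 49% = 100%.
By parent–child attribution (R3), Yuki Baptiste is treated as also owning Kiran Baptiste's interest in Slate Capital LLC, giving 65% + 35% = 100%.
By parent–child attribution (R3), Yuki Baptiste is treated as owning Kiran Baptiste's 5% interest in Clearview Energy Co.
Chain via Crosswind Media Ltd (R1): 100% × 47% = 47% of Clearview Energy Co.
Chain via Slate Capital LLC (R1): 100% × 43% = 43% of Clearview Energy Co.
Direct interest in Clearview Energy Co: 5%.
Aggregating (R2): 47% + 43% + 5% = 95%.

95%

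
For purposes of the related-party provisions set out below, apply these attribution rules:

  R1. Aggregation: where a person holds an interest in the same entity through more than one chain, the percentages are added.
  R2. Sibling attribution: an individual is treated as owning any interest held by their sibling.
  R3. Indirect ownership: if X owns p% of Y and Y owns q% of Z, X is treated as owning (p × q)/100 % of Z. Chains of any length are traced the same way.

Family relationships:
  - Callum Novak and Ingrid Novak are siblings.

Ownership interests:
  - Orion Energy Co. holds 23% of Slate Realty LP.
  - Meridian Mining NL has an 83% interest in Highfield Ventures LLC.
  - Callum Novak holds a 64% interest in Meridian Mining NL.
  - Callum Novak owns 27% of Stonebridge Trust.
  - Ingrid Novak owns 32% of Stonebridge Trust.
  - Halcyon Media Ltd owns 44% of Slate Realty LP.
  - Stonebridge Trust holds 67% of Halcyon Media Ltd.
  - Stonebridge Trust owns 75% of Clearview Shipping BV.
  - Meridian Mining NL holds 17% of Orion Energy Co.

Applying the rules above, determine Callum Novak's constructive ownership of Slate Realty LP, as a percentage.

19.8956%

By sibling attribution (R2), Callum Novak is treated as also owning Ingrid Novak's interest in Stonebridge Trust, giving 27% + 32% = 59%.
Chain via Meridian Mining NL → Orion Energy Co. (R3): 64% × 17% × 23% = 2.5024% of Slate Realty LP.
Chain via Stonebridge Trust → Halcyon Media Ltd (R3): 59% × 67% × 44% = 17.3932% of Slate Realty LP.
Aggregating (R1): 2.5024% + 17.3932% = 19.8956%.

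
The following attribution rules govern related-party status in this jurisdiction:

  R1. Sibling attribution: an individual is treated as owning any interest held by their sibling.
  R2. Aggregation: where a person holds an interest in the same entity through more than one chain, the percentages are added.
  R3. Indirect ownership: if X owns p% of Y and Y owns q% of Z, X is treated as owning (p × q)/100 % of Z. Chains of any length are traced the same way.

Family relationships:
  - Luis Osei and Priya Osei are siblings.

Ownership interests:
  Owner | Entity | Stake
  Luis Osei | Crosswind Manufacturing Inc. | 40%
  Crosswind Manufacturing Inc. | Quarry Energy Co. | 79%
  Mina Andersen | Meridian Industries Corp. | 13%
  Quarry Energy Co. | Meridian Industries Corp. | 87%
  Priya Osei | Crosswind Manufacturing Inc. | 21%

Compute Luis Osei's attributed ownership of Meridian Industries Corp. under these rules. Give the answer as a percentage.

41.9253%

By sibling attribution (R1), Luis Osei is treated as also owning Priya Osei's interest in Crosswind Manufacturing Inc, giving 40% + 21% = 61%.
Chain via Crosswind Manufacturing Inc. → Quarry Energy Co. (R3): 61% × 79% × 87% = 41.9253% of Meridian Industries Corp.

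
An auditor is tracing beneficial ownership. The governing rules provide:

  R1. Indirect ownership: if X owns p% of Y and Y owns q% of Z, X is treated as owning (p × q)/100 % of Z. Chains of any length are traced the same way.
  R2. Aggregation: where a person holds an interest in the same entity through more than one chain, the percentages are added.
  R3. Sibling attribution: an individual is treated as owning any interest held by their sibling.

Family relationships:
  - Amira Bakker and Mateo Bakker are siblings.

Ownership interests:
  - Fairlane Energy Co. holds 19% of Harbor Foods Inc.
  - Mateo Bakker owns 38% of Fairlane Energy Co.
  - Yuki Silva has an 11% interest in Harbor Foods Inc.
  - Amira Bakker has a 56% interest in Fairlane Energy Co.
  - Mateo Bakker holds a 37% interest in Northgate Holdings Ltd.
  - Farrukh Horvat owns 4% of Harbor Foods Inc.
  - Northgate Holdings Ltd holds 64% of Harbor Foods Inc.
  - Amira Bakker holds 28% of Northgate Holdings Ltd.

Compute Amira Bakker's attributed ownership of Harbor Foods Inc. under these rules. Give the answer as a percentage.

59.46%

By sibling attribution (R3), Amira Bakker is treated as also owning Mateo Bakker's interest in Fairlane Energy Co, giving 56% + 38% = 94%.
By sibling attribution (R3), Amira Bakker is treated as also owning Mateo Bakker's interest in Northgate Holdings Ltd, giving 28% + 37% = 65%.
Chain via Fairlane Energy Co. (R1): 94% × 19% = 17.86% of Harbor Foods Inc.
Chain via Northgate Holdings Ltd (R1): 65% × 64% = 41.6% of Harbor Foods Inc.
Aggregating (R2): 17.86% + 41.6% = 59.46%.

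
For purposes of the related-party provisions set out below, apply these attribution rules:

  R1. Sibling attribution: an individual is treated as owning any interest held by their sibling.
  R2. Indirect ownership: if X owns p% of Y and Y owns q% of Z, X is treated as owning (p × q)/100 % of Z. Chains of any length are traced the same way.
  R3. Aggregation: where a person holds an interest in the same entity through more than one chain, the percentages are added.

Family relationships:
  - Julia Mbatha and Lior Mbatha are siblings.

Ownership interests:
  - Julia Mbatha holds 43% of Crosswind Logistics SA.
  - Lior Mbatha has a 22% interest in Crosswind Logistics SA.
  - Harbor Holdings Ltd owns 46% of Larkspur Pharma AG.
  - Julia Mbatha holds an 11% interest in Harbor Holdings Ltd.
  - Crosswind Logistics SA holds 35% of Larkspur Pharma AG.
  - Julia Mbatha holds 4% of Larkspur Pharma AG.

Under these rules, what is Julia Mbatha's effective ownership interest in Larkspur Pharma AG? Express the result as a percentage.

By sibling attribution (R1), Julia Mbatha is treated as also owning Lior Mbatha's interest in Crosswind Logistics SA, giving 43% + 22% = 65%.
Chain via Crosswind Logistics SA (R2): 65% × 35% = 22.75% of Larkspur Pharma AG.
Chain via Harbor Holdings Ltd (R2): 11% × 46% = 5.06% of Larkspur Pharma AG.
Direct interest in Larkspur Pharma AG: 4%.
Aggregating (R3): 22.75% + 5.06% + 4% = 31.81%.

31.81%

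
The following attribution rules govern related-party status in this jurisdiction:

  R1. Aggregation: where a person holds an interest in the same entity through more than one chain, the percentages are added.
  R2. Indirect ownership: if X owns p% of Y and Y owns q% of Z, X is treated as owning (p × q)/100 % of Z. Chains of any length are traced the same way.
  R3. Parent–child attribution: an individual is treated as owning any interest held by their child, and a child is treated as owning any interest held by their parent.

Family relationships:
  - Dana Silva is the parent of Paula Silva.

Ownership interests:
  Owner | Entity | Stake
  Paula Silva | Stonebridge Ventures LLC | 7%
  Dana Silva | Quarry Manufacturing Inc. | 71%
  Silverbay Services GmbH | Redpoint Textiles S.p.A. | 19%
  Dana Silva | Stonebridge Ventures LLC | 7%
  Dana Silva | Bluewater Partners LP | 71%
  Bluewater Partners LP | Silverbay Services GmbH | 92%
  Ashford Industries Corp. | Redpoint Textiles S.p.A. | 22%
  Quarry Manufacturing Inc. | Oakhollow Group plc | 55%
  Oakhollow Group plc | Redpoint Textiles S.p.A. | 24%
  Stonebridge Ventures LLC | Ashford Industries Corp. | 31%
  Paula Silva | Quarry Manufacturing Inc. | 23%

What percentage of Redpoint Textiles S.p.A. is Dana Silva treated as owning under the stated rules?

25.7736%

By parent–child attribution (R3), Dana Silva is treated as also owning Paula Silva's interest in Quarry Manufacturing Inc, giving 71% + 23% = 94%.
By parent–child attribution (R3), Dana Silva is treated as also owning Paula Silva's interest in Stonebridge Ventures LLC, giving 7% + 7% = 14%.
Chain via Quarry Manufacturing Inc. → Oakhollow Group plc (R2): 94% × 55% × 24% = 12.408% of Redpoint Textiles S.p.A.
Chain via Stonebridge Ventures LLC → Ashford Industries Corp. (R2): 14% × 31% × 22% = 0.9548% of Redpoint Textiles S.p.A.
Chain via Bluewater Partners LP → Silverbay Services GmbH (R2): 71% × 92% × 19% = 12.4108% of Redpoint Textiles S.p.A.
Aggregating (R1): 12.408% + 0.9548% + 12.4108% = 25.7736%.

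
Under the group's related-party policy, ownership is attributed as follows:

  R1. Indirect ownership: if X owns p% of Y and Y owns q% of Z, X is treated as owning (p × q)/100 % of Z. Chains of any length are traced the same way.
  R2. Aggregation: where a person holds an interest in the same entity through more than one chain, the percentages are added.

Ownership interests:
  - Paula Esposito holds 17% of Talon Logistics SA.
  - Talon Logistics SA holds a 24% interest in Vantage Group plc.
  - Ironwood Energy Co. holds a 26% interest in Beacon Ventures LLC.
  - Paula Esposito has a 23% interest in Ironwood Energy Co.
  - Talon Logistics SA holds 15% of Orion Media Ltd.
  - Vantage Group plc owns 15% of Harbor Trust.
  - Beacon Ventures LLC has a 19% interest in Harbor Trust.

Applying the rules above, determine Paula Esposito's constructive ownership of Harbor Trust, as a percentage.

1.7482%

Chain via Talon Logistics SA → Vantage Group plc (R1): 17% × 24% × 15% = 0.612% of Harbor Trust.
Chain via Ironwood Energy Co. → Beacon Ventures LLC (R1): 23% × 26% × 19% = 1.1362% of Harbor Trust.
Aggregating (R2): 0.612% + 1.1362% = 1.7482%.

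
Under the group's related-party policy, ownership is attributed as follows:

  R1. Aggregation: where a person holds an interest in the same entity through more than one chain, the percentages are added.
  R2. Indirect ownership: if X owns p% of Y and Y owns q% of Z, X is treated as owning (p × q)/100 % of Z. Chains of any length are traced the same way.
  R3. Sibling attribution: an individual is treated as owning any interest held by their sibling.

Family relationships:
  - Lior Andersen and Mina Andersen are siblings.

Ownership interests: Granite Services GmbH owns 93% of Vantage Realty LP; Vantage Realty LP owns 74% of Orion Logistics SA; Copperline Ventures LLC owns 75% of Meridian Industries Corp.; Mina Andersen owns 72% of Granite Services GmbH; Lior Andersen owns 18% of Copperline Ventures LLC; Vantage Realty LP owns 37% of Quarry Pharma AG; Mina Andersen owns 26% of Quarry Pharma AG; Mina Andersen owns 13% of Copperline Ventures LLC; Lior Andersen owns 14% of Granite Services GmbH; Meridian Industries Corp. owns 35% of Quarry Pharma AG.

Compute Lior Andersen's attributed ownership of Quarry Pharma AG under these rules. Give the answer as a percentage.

63.7301%

By sibling attribution (R3), Lior Andersen is treated as also owning Mina Andersen's interest in Granite Services GmbH, giving 14% + 72% = 86%.
By sibling attribution (R3), Lior Andersen is treated as also owning Mina Andersen's interest in Copperline Ventures LLC, giving 18% + 13% = 31%.
By sibling attribution (R3), Lior Andersen is treated as owning Mina Andersen's 26% interest in Quarry Pharma AG.
Chain via Granite Services GmbH → Vantage Realty LP (R2): 86% × 93% × 37% = 29.5926% of Quarry Pharma AG.
Chain via Copperline Ventures LLC → Meridian Industries Corp. (R2): 31% × 75% × 35% = 8.1375% of Quarry Pharma AG.
Direct interest in Quarry Pharma AG: 26%.
Aggregating (R1): 29.5926% + 8.1375% + 26% = 63.7301%.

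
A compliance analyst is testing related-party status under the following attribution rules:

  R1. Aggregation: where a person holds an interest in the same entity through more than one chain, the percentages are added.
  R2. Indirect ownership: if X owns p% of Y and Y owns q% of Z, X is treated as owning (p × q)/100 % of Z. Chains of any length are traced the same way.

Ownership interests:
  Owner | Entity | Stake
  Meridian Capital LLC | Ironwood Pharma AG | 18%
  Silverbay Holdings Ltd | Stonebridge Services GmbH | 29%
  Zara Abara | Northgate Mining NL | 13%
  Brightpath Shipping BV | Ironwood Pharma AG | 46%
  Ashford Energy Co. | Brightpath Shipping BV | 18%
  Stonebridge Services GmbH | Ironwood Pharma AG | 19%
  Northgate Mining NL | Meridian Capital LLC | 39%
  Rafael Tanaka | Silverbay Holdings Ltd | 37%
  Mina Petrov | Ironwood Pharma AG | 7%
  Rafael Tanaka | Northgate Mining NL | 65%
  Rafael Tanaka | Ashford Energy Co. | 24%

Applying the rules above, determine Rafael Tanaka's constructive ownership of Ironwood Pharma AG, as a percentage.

Chain via Ashford Energy Co. → Brightpath Shipping BV (R2): 24% × 18% × 46% = 1.9872% of Ironwood Pharma AG.
Chain via Silverbay Holdings Ltd → Stonebridge Services GmbH (R2): 37% × 29% × 19% = 2.0387% of Ironwood Pharma AG.
Chain via Northgate Mining NL → Meridian Capital LLC (R2): 65% × 39% × 18% = 4.563% of Ironwood Pharma AG.
Aggregating (R1): 1.9872% + 2.0387% + 4.563% = 8.5889%.

8.5889%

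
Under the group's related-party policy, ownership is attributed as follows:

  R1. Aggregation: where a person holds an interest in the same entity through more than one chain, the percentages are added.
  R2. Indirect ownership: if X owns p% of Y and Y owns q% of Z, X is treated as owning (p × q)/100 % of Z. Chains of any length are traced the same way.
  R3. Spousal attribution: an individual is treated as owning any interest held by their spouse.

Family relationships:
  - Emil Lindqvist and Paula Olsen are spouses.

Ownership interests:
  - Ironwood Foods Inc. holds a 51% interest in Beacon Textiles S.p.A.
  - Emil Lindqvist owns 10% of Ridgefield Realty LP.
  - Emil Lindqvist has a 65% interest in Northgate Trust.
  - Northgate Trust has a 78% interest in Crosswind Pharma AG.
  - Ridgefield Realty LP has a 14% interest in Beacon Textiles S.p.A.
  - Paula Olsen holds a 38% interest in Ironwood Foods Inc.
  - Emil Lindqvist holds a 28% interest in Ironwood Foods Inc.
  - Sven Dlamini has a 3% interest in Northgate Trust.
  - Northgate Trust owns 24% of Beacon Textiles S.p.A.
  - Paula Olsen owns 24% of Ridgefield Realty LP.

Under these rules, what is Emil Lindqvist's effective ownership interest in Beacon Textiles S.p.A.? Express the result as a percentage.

By spousal attribution (R3), Emil Lindqvist is treated as also owning Paula Olsen's interest in Ridgefield Realty LP, giving 10% + 24% = 34%.
By spousal attribution (R3), Emil Lindqvist is treated as also owning Paula Olsen's interest in Ironwood Foods Inc, giving 28% + 38% = 66%.
Chain via Ridgefield Realty LP (R2): 34% × 14% = 4.76% of Beacon Textiles S.p.A.
Chain via Ironwood Foods Inc. (R2): 66% × 51% = 33.66% of Beacon Textiles S.p.A.
Chain via Northgate Trust (R2): 65% × 24% = 15.6% of Beacon Textiles S.p.A.
Aggregating (R1): 4.76% + 33.66% + 15.6% = 54.02%.

54.02%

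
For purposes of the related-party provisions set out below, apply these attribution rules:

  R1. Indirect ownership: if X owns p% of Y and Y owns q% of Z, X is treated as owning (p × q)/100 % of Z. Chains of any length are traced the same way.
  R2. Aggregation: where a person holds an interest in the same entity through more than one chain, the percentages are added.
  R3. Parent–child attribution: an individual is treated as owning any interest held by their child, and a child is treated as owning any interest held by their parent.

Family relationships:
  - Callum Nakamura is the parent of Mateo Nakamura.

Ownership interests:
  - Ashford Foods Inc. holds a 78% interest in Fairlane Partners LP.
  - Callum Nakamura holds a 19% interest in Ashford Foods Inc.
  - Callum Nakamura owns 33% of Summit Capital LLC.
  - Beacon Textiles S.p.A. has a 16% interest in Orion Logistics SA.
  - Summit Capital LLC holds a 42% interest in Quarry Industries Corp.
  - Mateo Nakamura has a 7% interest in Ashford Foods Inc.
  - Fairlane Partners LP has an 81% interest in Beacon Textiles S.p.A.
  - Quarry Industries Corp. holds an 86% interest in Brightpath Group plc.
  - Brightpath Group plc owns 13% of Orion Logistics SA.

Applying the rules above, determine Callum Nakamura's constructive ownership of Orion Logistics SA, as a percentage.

4.177836%

By parent–child attribution (R3), Callum Nakamura is treated as also owning Mateo Nakamura's interest in Ashford Foods Inc, giving 19% + 7% = 26%.
Chain via Summit Capital LLC → Quarry Industries Corp. → Brightpath Group plc (R1): 33% × 42% × 86% × 13% = 1.549548% of Orion Logistics SA.
Chain via Ashford Foods Inc. → Fairlane Partners LP → Beacon Textiles S.p.A. (R1): 26% × 78% × 81% × 16% = 2.628288% of Orion Logistics SA.
Aggregating (R2): 1.549548% + 2.628288% = 4.177836%.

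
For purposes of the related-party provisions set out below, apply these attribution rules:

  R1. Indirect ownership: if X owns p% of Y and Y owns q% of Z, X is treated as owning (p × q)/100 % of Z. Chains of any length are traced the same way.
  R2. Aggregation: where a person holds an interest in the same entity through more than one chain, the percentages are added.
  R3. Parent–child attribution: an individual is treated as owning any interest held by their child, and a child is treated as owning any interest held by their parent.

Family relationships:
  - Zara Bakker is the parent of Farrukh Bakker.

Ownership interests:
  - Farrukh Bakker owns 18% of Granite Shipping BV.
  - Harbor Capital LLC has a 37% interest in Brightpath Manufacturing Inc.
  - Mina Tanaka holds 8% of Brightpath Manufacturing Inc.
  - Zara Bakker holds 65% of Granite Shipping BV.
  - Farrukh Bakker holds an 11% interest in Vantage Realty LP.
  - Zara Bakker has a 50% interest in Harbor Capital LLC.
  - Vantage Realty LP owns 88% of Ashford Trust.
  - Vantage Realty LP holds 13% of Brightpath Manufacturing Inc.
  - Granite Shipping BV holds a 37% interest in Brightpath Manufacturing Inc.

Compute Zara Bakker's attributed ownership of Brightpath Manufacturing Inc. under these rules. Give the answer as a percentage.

50.64%

By parent–child attribution (R3), Zara Bakker is treated as also owning Farrukh Bakker's interest in Granite Shipping BV, giving 65% + 18% = 83%.
By parent–child attribution (R3), Zara Bakker is treated as owning Farrukh Bakker's 11% interest in Vantage Realty LP.
Chain via Harbor Capital LLC (R1): 50% × 37% = 18.5% of Brightpath Manufacturing Inc.
Chain via Granite Shipping BV (R1): 83% × 37% = 30.71% of Brightpath Manufacturing Inc.
Chain via Vantage Realty LP (R1): 11% × 13% = 1.43% of Brightpath Manufacturing Inc.
Aggregating (R2): 18.5% + 30.71% + 1.43% = 50.64%.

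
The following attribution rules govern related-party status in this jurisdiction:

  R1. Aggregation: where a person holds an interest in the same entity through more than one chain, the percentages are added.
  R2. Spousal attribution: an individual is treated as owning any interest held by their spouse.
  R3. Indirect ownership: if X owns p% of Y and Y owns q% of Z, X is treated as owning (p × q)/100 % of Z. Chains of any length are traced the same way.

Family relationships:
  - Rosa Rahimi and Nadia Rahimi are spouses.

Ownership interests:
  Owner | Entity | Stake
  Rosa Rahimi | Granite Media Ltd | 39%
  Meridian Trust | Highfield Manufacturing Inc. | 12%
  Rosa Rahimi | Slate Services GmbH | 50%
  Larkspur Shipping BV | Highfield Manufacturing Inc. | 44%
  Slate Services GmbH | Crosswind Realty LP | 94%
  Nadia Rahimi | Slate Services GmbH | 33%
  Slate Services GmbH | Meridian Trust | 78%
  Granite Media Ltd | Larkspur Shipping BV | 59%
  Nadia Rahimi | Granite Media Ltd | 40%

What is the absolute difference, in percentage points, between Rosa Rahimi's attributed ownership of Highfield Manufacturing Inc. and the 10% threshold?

18.2772

By spousal attribution (R2), Rosa Rahimi is treated as also owning Nadia Rahimi's interest in Slate Services GmbH, giving 50% + 33% = 83%.
By spousal attribution (R2), Rosa Rahimi is treated as also owning Nadia Rahimi's interest in Granite Media Ltd, giving 39% + 40% = 79%.
Chain via Slate Services GmbH → Meridian Trust (R3): 83% × 78% × 12% = 7.7688% of Highfield Manufacturing Inc.
Chain via Granite Media Ltd → Larkspur Shipping BV (R3): 79% × 59% × 44% = 20.5084% of Highfield Manufacturing Inc.
Aggregating (R1): 7.7688% + 20.5084% = 28.2772%.
28.2772% exceeds the 10% threshold by 18.2772 percentage points.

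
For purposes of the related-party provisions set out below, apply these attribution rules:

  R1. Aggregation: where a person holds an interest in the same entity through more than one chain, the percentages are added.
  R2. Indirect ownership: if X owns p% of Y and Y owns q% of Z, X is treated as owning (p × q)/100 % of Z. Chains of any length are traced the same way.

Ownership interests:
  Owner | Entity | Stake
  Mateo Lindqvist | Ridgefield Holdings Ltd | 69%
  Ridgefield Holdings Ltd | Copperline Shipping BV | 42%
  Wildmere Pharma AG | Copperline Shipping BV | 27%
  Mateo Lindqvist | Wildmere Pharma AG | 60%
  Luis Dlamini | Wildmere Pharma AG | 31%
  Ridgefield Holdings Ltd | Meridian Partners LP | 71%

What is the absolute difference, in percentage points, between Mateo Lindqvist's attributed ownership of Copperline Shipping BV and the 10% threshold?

Chain via Wildmere Pharma AG (R2): 60% × 27% = 16.2% of Copperline Shipping BV.
Chain via Ridgefield Holdings Ltd (R2): 69% × 42% = 28.98% of Copperline Shipping BV.
Aggregating (R1): 16.2% + 28.98% = 45.18%.
45.18% exceeds the 10% threshold by 35.18 percentage points.

35.18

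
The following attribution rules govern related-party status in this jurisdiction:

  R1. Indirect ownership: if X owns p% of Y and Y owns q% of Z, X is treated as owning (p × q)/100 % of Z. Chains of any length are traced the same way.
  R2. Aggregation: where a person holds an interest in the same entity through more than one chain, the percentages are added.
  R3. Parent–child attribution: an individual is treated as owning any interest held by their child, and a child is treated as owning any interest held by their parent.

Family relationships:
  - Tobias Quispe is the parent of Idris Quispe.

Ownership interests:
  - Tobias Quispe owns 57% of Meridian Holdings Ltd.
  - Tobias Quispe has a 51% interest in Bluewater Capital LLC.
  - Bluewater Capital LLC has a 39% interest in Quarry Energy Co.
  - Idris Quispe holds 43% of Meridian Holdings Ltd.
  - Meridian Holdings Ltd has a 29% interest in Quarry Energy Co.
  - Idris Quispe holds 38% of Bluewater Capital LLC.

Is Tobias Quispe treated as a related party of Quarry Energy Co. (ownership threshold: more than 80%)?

No

By parent–child attribution (R3), Tobias Quispe is treated as also owning Idris Quispe's interest in Meridian Holdings Ltd, giving 57% + 43% = 100%.
By parent–child attribution (R3), Tobias Quispe is treated as also owning Idris Quispe's interest in Bluewater Capital LLC, giving 51% + 38% = 89%.
Chain via Meridian Holdings Ltd (R1): 100% × 29% = 29% of Quarry Energy Co.
Chain via Bluewater Capital LLC (R1): 89% × 39% = 34.71% of Quarry Energy Co.
Aggregating (R2): 29% + 34.71% = 63.71%.
63.71% does not exceed the 80% threshold, so Tobias is not a related party to Quarry Energy Co.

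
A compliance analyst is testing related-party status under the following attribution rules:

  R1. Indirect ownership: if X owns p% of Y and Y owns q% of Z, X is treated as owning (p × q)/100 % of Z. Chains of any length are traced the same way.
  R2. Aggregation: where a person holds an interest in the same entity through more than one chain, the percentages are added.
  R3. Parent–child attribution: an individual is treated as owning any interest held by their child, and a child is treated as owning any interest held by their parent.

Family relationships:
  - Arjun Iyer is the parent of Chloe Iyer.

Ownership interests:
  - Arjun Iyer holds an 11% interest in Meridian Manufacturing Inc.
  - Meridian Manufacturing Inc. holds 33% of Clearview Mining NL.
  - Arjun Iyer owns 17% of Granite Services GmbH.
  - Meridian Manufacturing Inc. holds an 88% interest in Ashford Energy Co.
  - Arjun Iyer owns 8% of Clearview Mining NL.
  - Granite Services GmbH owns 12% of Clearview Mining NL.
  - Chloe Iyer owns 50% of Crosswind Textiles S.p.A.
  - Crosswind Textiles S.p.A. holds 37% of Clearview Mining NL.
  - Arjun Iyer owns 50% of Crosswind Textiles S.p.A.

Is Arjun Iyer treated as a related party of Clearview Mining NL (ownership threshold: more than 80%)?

By parent–child attribution (R3), Arjun Iyer is treated as also owning Chloe Iyer's interest in Crosswind Textiles S.p.A, giving 50% + 50% = 100%.
Chain via Meridian Manufacturing Inc. (R1): 11% × 33% = 3.63% of Clearview Mining NL.
Chain via Granite Services GmbH (R1): 17% × 12% = 2.04% of Clearview Mining NL.
Chain via Crosswind Textiles S.p.A. (R1): 100% × 37% = 37% of Clearview Mining NL.
Direct interest in Clearview Mining NL: 8%.
Aggregating (R2): 3.63% + 2.04% + 37% + 8% = 50.67%.
50.67% does not exceed the 80% threshold, so Arjun is not a related party to Clearview Mining NL.

No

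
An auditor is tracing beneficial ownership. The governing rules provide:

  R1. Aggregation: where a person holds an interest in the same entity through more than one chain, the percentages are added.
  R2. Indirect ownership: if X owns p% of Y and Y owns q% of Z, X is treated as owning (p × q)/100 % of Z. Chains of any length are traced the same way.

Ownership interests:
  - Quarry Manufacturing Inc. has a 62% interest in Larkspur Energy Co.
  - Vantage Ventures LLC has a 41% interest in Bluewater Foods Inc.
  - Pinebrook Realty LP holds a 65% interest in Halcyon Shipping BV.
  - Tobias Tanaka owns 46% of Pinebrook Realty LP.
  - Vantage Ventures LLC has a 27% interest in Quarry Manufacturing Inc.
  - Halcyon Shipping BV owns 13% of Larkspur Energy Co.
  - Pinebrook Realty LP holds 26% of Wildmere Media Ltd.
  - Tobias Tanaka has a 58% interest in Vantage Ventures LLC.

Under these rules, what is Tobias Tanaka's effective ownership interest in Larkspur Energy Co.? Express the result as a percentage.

Chain via Vantage Ventures LLC → Quarry Manufacturing Inc. (R2): 58% × 27% × 62% = 9.7092% of Larkspur Energy Co.
Chain via Pinebrook Realty LP → Halcyon Shipping BV (R2): 46% × 65% × 13% = 3.887% of Larkspur Energy Co.
Aggregating (R1): 9.7092% + 3.887% = 13.5962%.

13.5962%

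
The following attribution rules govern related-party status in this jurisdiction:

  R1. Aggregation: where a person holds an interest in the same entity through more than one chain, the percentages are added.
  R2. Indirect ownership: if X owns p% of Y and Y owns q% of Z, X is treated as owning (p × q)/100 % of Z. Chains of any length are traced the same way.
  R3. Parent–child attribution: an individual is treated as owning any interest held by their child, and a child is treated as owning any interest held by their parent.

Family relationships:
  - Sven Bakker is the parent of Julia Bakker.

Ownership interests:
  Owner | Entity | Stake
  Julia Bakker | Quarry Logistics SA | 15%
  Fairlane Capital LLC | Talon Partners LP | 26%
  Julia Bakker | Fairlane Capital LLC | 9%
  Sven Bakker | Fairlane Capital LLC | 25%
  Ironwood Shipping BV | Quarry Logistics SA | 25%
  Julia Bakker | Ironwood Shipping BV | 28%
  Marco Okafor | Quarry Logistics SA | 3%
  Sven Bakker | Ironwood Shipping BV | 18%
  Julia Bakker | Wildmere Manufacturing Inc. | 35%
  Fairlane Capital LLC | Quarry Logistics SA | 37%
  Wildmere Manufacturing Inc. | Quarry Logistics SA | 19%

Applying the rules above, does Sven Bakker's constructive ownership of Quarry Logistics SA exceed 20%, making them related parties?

Yes

By parent–child attribution (R3), Sven Bakker is treated as also owning Julia Bakker's interest in Fairlane Capital LLC, giving 25% + 9% = 34%.
By parent–child attribution (R3), Sven Bakker is treated as also owning Julia Bakker's interest in Ironwood Shipping BV, giving 18% + 28% = 46%.
By parent–child attribution (R3), Sven Bakker is treated as owning Julia Bakker's 35% interest in Wildmere Manufacturing Inc.
By parent–child attribution (R3), Sven Bakker is treated as owning Julia Bakker's 15% interest in Quarry Logistics SA.
Chain via Fairlane Capital LLC (R2): 34% × 37% = 12.58% of Quarry Logistics SA.
Chain via Ironwood Shipping BV (R2): 46% × 25% = 11.5% of Quarry Logistics SA.
Chain via Wildmere Manufacturing Inc. (R2): 35% × 19% = 6.65% of Quarry Logistics SA.
Direct interest in Quarry Logistics SA: 15%.
Aggregating (R1): 12.58% + 11.5% + 6.65% + 15% = 45.73%.
45.73% exceeds the 20% threshold, so Sven is a related party to Quarry Logistics SA.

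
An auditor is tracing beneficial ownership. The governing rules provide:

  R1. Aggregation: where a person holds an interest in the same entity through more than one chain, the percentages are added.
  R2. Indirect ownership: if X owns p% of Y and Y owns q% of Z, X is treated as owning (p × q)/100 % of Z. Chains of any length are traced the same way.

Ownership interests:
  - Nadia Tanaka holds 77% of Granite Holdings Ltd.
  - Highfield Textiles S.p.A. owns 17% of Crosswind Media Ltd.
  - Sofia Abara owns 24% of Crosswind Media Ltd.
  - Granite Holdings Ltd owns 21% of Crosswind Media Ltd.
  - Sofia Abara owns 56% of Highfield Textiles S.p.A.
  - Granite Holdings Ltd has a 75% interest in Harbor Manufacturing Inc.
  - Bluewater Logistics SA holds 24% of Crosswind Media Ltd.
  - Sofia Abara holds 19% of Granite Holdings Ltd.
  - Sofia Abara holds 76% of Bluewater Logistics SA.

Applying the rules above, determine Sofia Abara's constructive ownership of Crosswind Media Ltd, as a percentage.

55.75%

Chain via Highfield Textiles S.p.A. (R2): 56% × 17% = 9.52% of Crosswind Media Ltd.
Chain via Granite Holdings Ltd (R2): 19% × 21% = 3.99% of Crosswind Media Ltd.
Chain via Bluewater Logistics SA (R2): 76% × 24% = 18.24% of Crosswind Media Ltd.
Direct interest in Crosswind Media Ltd: 24%.
Aggregating (R1): 9.52% + 3.99% + 18.24% + 24% = 55.75%.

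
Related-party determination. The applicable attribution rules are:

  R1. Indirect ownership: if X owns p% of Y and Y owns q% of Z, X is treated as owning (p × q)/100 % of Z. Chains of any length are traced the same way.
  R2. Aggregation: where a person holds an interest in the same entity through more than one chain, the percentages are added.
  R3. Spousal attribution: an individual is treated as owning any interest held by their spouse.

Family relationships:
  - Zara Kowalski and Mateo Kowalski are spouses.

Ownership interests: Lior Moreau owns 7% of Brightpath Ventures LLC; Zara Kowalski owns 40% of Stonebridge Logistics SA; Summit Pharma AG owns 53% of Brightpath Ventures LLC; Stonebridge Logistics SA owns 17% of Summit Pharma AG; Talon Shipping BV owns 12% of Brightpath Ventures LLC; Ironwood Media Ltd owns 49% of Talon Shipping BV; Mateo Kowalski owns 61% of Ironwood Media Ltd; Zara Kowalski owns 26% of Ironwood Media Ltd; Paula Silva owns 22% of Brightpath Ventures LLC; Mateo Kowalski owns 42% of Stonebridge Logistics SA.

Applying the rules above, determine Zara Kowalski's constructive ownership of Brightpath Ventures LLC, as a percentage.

12.5038%

By spousal attribution (R3), Zara Kowalski is treated as also owning Mateo Kowalski's interest in Ironwood Media Ltd, giving 26% + 61% = 87%.
By spousal attribution (R3), Zara Kowalski is treated as also owning Mateo Kowalski's interest in Stonebridge Logistics SA, giving 40% + 42% = 82%.
Chain via Ironwood Media Ltd → Talon Shipping BV (R1): 87% × 49% × 12% = 5.1156% of Brightpath Ventures LLC.
Chain via Stonebridge Logistics SA → Summit Pharma AG (R1): 82% × 17% × 53% = 7.3882% of Brightpath Ventures LLC.
Aggregating (R2): 5.1156% + 7.3882% = 12.5038%.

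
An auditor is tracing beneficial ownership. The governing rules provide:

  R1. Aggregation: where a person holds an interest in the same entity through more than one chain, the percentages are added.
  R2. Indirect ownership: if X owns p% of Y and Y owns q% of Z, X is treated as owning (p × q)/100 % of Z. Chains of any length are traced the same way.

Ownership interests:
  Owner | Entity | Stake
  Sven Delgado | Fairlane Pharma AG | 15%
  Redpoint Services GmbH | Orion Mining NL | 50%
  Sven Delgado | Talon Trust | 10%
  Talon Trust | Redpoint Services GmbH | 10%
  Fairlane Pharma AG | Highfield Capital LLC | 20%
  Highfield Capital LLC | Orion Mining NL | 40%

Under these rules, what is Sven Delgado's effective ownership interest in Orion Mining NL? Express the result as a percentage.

1.7%

Chain via Talon Trust → Redpoint Services GmbH (R2): 10% × 10% × 50% = 0.5% of Orion Mining NL.
Chain via Fairlane Pharma AG → Highfield Capital LLC (R2): 15% × 20% × 40% = 1.2% of Orion Mining NL.
Aggregating (R1): 0.5% + 1.2% = 1.7%.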